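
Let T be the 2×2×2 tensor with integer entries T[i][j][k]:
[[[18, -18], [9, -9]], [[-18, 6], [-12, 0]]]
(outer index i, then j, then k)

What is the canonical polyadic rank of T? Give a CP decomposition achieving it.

Lower bound: the mode-3 unfolding of T (rows indexed by k, columns by (i,j) = (0,0), (0,1), (1,0), (1,1)) is [[18, 9, -18, -12], [-18, -9, 6, 0]].
There the 2×2 minor on rows k ∈ {0, 1}, columns (i,j) ∈ {(0,0), (1,0)} is det [[18, -18], [-18, 6]] = -216 ≠ 0, so this unfolding has rank ≥ 2; CP rank is at least every unfolding rank, so rank(T) ≥ 2. (This is only a lower bound: in general the CP rank may exceed every unfolding rank, so we still need to exhibit 2 rank-1 terms summing to T.)
Upper bound — finding two terms. Write S_k = T[:,:,k] for the frontal slices: S₀ = [[18, 9], [-18, -12]], S₁ = [[-18, -9], [6, 0]].
If T = a₁ ⊗ b₁ ⊗ c₁ + a₂ ⊗ b₂ ⊗ c₂ then each S_k = c₁[k]·a₁b₁ᵀ + c₂[k]·a₂b₂ᵀ. S₀ and S₁ are linearly independent, so a₁b₁ᵀ and a₂b₂ᵀ must span the same plane of matrices: they are the rank-1 matrices of the form x·S₀ + y·S₁.
det(x·S₀ + y·S₁) is −54·x² + 54·y² = (-54)·(x − y)(x + y), vanishing at (x:y) = (1:1) and (1:-1).
M₁ = S₀ + S₁ = [[0, 0], [-12, -12]] = (-12)·[0, 1][1, 1]ᵀ and M₂ = S₀ − S₁ = [[36, 18], [-24, -12]] = 6·[3, -2][2, 1]ᵀ, so take a₁ = [0, 1], b₁ = [1, 1], a₂ = [3, -2], b₂ = [2, 1].
Each slice is an integer combination of E₁ = a₁b₁ᵀ and E₂ = a₂b₂ᵀ: S₀ = −6·E₁ + 3·E₂, S₁ = −6·E₁ − 3·E₂; reading off coefficients, c₁ = [-6, -6] and c₂ = [3, -3].
Hence T = [0, 1] ⊗ [1, 1] ⊗ [-6, -6] + [3, -2] ⊗ [2, 1] ⊗ [3, -3], so rank(T) ≤ 2.
These bounds meet, so rank(T) = 2.

rank(T) = 2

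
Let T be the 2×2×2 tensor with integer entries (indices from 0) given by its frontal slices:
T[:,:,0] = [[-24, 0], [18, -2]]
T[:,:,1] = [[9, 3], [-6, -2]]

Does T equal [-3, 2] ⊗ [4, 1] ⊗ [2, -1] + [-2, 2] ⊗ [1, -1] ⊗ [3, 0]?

Reconstruct entry (0,0,0) from the claimed factors: Σₗ aₗ[0]bₗ[0]cₗ[0] = (-3)·(4)·(2) + (-2)·(1)·(3) = -30, but T[0,0,0] = -24. The claim is false.

No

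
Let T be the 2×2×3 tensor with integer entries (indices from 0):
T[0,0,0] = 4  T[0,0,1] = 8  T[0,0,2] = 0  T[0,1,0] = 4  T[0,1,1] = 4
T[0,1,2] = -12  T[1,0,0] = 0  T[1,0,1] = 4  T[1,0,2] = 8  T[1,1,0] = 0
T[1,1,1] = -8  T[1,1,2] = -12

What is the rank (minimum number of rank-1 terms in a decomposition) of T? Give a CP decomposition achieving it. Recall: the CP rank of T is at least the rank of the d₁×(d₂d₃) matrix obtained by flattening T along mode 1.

Lower bound: the mode-3 unfolding of T (rows indexed by k, columns by (i,j) = (0,0), (0,1), (1,0), (1,1)) is [[4, 4, 0, 0], [8, 4, 4, -8], [0, -12, 8, -12]].
There the 3×3 minor on rows k ∈ {0, 1, 2}, columns (i,j) ∈ {(0,0), (0,1), (1,0)} is det [[4, 4, 0], [8, 4, 4], [0, -12, 8]] = 64 ≠ 0, so this unfolding has rank ≥ 3; CP rank is at least every unfolding rank, so rank(T) ≥ 3. (Unfolding ranks only ever bound the CP rank from below — rank(T) can be strictly larger than all of them — so the matching upper bound has to come from an explicit 3-term decomposition.)
Upper bound: T is a sum of 3 rank-1 terms, T = [1, -1] ⊗ [0, 1] ⊗ [0, 4, 4] + [1, 0] ⊗ [1, 1] ⊗ [4, 4, -8] + [1, 1] ⊗ [1, -1] ⊗ [0, 4, 8] (written with every a and b primitive with positive leading entry and the scale carried by c; CP decompositions are not unique, and this one is verified by expanding entrywise), so rank(T) ≤ 3.
These bounds meet, so rank(T) = 3.

rank(T) = 3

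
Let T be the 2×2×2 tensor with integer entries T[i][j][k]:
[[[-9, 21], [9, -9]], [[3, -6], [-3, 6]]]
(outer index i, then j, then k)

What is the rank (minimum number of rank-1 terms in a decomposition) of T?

Lower bound: the mode-3 unfolding of T (rows indexed by k, columns by (i,j) = (0,0), (0,1), (1,0), (1,1)) is [[-9, 9, 3, -3], [21, -9, -6, 6]].
There the 2×2 minor on rows k ∈ {0, 1}, columns (i,j) ∈ {(0,0), (0,1)} is det [[-9, 9], [21, -9]] = -108 ≠ 0, so this unfolding has rank ≥ 2; CP rank is at least every unfolding rank, so rank(T) ≥ 2. (Flattening ranks never certify an upper bound on CP rank; for that we must actually write T with 2 rank-1 terms.)
Upper bound — finding two terms. Write S_k = T[:,:,k] for the frontal slices: S₀ = [[-9, 9], [3, -3]], S₁ = [[21, -9], [-6, 6]].
If T = a₁ ⊗ b₁ ⊗ c₁ + a₂ ⊗ b₂ ⊗ c₂ then each S_k = c₁[k]·a₁b₁ᵀ + c₂[k]·a₂b₂ᵀ. S₀ and S₁ are linearly independent, so a₁b₁ᵀ and a₂b₂ᵀ must span the same plane of matrices: they are the rank-1 matrices of the form x·S₀ + y·S₁.
det(x·S₀ + y·S₁) is −36·xy + 72·y² = (-36)·(x − 2·y)(y), vanishing at (x:y) = (2:1) and (1:0).
M₁ = 2·S₀ + S₁ = [[3, 9], [0, 0]] = 3·[1, 0][1, 3]ᵀ and M₂ = S₀ = [[-9, 9], [3, -3]] = (-3)·[3, -1][1, -1]ᵀ, so take a₁ = [1, 0], b₁ = [1, 3], a₂ = [3, -1], b₂ = [1, -1].
Each slice is an integer combination of E₁ = a₁b₁ᵀ and E₂ = a₂b₂ᵀ: S₀ = −3·E₂, S₁ = 3·E₁ + 6·E₂; reading off coefficients, c₁ = [0, 3] and c₂ = [-3, 6].
Hence T = [1, 0] ⊗ [1, 3] ⊗ [0, 3] + [3, -1] ⊗ [1, -1] ⊗ [-3, 6], so rank(T) ≤ 2.
These bounds meet, so rank(T) = 2.

2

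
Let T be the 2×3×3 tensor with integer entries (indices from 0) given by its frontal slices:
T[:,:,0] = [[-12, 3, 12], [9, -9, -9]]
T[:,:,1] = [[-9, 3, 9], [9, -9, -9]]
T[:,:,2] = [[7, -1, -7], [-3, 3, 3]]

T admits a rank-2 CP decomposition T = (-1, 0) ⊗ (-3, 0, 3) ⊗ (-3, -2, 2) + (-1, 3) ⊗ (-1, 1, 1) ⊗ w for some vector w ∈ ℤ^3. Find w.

w = (-3, -3, 1)

Subtract the known terms from T to get the rank-1 residual R = (-1, 3) ⊗ (-1, 1, 1) ⊗ w, so R[i,j,k] = a[i]·b[j]·w[k]. Pick indices with nonzero a[0]·b[0] = (-1)·(-1) = 1. Only the fibre through (0,0,·) is needed: R[0,0,:] = T[0,0,:] − Σₗ aₗ[0]bₗ[0]cₗ = [-12, -9, 7] − (-1)·(-3)·(-3, -2, 2) = [-3, -3, 1]. Then w[k] = R[0,0,k] / 1 for each k, giving w = [-3, -3, 1] / 1 = (-3, -3, 1).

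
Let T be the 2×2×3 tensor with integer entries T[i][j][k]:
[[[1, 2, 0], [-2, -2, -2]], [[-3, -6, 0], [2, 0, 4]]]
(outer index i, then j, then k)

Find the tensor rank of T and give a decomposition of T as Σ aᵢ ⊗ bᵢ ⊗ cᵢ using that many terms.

rank(T) = 2

Lower bound: the mode-1 unfolding of T (rows indexed by i, columns by (j,k) = (0,0), (0,1), (0,2), (1,0), (1,1), (1,2)) is [[1, 2, 0, -2, -2, -2], [-3, -6, 0, 2, 0, 4]].
There the 2×2 minor on rows i ∈ {0, 1}, columns (j,k) ∈ {(0,0), (1,0)} is det [[1, -2], [-3, 2]] = -4 ≠ 0, so this unfolding has rank ≥ 2; CP rank is at least every unfolding rank, so rank(T) ≥ 2. (Flattening ranks never certify an upper bound on CP rank; for that we must actually write T with 2 rank-1 terms.)
Upper bound — finding two terms. Write S_k = T[:,:,k] for the frontal slices: S₀ = [[1, -2], [-3, 2]], S₁ = [[2, -2], [-6, 0]], S₂ = [[0, -2], [0, 4]].
If T = a₁ ⊗ b₁ ⊗ c₁ + a₂ ⊗ b₂ ⊗ c₂ then each S_k = c₁[k]·a₁b₁ᵀ + c₂[k]·a₂b₂ᵀ. S₀ and S₁ are linearly independent, so a₁b₁ᵀ and a₂b₂ᵀ must span the same plane of matrices: they are the rank-1 matrices of the form x·S₀ + y·S₁.
det(x·S₀ + y·S₁) is −4·x² − 14·xy − 12·y² = (-2)·(2·x + 3·y)(x + 2·y), vanishing at (x:y) = (3:-2) and (2:-1).
M₁ = 3·S₀ − 2·S₁ = [[-1, -2], [3, 6]] = −[1, -3][1, 2]ᵀ and M₂ = 2·S₀ − S₁ = [[0, -2], [0, 4]] = (-2)·[1, -2][0, 1]ᵀ, so take a₁ = [1, -3], b₁ = [1, 2], a₂ = [1, -2], b₂ = [0, 1].
Each slice is an integer combination of E₁ = a₁b₁ᵀ and E₂ = a₂b₂ᵀ: S₀ = E₁ − 4·E₂, S₁ = 2·E₁ − 6·E₂, S₂ = −2·E₂; reading off coefficients, c₁ = [1, 2, 0] and c₂ = [-4, -6, -2].
Hence T = [1, -3] ⊗ [1, 2] ⊗ [1, 2, 0] + [1, -2] ⊗ [0, 1] ⊗ [-4, -6, -2], so rank(T) ≤ 2.
These bounds meet, so rank(T) = 2.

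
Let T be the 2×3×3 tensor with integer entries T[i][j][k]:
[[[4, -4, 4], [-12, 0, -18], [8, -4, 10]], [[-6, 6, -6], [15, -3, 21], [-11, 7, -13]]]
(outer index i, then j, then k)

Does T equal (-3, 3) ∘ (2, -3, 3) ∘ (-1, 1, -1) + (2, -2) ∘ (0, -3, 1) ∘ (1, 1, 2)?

No

Reconstruct entry (0,0,0) from the claimed factors: Σₗ aₗ[0]bₗ[0]cₗ[0] = (-3)·(2)·(-1) + (2)·(0)·(1) = 6, but T[0,0,0] = 4. The claim is false.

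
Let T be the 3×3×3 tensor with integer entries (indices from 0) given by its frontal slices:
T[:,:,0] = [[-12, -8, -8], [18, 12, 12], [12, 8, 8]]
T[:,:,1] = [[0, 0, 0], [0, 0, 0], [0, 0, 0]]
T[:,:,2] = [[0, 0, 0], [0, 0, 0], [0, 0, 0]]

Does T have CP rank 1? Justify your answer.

Yes

The mode-1 fibre T[:,0,0] = [-12, 18, 12] gives a = [2, -3, -2] (primitive direction); the mode-2 fibre T[0,:,0] = [-12, -8, -8] gives b = [3, 2, 2]; then c[k] = T[0,0,k] / (a[0]·b[0]) = [-12, 0, 0] / 6 = [-2, 0, 0].
Expanding [2, -3, -2] ∘ [3, 2, 2] ∘ [-2, 0, 0] reproduces all 27 entries of T, so T = [2, -3, -2] ∘ [3, 2, 2] ∘ [-2, 0, 0] and rank(T) ≤ 1.
Equivalently every frontal slice T[:,:,k] is c[k] times the rank-1 matrix [2, -3, -2] ∘ [3, 2, 2]. So T has rank 1 (it is nonzero).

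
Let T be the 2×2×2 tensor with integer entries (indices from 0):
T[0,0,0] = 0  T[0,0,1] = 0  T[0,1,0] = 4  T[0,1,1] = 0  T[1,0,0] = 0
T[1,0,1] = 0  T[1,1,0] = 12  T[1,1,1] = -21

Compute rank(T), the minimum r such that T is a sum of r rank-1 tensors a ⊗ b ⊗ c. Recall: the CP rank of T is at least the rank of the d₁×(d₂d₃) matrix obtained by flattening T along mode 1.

Lower bound: the mode-1 unfolding of T (rows indexed by i, columns by (j,k) = (0,0), (0,1), (1,0), (1,1)) is [[0, 0, 4, 0], [0, 0, 12, -21]].
There the 2×2 minor on rows i ∈ {0, 1}, columns (j,k) ∈ {(1,0), (1,1)} is det [[4, 0], [12, -21]] = -84 ≠ 0, so this unfolding has rank ≥ 2; CP rank is at least every unfolding rank, so rank(T) ≥ 2. (Unfolding ranks only ever bound the CP rank from below — rank(T) can be strictly larger than all of them — so the matching upper bound has to come from an explicit 2-term decomposition.)
Upper bound — finding two terms. Every mode-2 slice of T is a multiple of one matrix: T[:,j,:] = b[j]·M with b = [0, 1] and M = [[4, 0], [12, -21]] (rows indexed by i, columns by k). So it suffices to write M as a sum of two rank-1 matrices.
Splitting M by its rows (i = 0, 1), M = [1, 0][4, 0]ᵀ + [0, 1][12, -21]ᵀ.
Hence T = [1, 0] ⊗ [0, 1] ⊗ [4, 0] + [0, 1] ⊗ [0, 1] ⊗ [12, -21], so rank(T) ≤ 2.
These bounds meet, so rank(T) = 2.
Check entry T[0,1,0] = 4: (1)·(1)·(4) + (0)·(1)·(12) = 4.

2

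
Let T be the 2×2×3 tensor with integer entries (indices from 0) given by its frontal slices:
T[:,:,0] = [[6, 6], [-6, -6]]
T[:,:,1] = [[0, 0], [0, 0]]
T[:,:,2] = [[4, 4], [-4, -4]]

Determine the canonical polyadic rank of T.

Lower bound: T ≠ 0 (e.g. T[0,0,0] = 6), so rank(T) ≥ 1.
Upper bound: if T = a ⊗ b ⊗ c then every fibre of T is a multiple of the corresponding factor, so read the factors off the fibres through the nonzero entry T[0,0,0] = 6.
The mode-1 fibre T[:,0,0] = [6, -6] gives a = [1, -1] (primitive direction); the mode-2 fibre T[0,:,0] = [6, 6] gives b = [1, 1]; then c[k] = T[0,0,k] / (a[0]·b[0]) = [6, 0, 4] / 1 = [6, 0, 4].
Expanding [1, -1] ⊗ [1, 1] ⊗ [6, 0, 4] reproduces all 12 entries of T, so T = [1, -1] ⊗ [1, 1] ⊗ [6, 0, 4] and rank(T) ≤ 1.
These bounds meet, so rank(T) = 1.
Check entry T[0,0,2] = 4: (1)·(1)·(4) = 4.

1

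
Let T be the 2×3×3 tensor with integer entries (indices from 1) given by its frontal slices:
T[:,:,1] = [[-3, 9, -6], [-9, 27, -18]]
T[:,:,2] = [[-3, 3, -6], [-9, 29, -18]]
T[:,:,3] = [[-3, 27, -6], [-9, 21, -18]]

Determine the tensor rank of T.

Lower bound: the mode-3 unfolding of T (rows indexed by k, columns by (i,j) = (1,1), (1,2), (1,3), (2,1), (2,2), (2,3)) is [[-3, 9, -6, -9, 27, -18], [-3, 3, -6, -9, 29, -18], [-3, 27, -6, -9, 21, -18]].
There the 2×2 minor on rows k ∈ {1, 2}, columns (i,j) ∈ {(1,1), (1,2)} is det [[-3, 9], [-3, 3]] = 18 ≠ 0, so this unfolding has rank ≥ 2; CP rank is at least every unfolding rank, so rank(T) ≥ 2. (This is only a lower bound: in general the CP rank may exceed every unfolding rank, so we still need to exhibit 2 rank-1 terms summing to T.)
Upper bound — finding two terms. Write S_k = T[:,:,k] for the frontal slices: S₁ = [[-3, 9, -6], [-9, 27, -18]], S₂ = [[-3, 3, -6], [-9, 29, -18]], S₃ = [[-3, 27, -6], [-9, 21, -18]].
If T = a₁ ⊗ b₁ ⊗ c₁ + a₂ ⊗ b₂ ⊗ c₂ then each S_k = c₁[k]·a₁b₁ᵀ + c₂[k]·a₂b₂ᵀ. S₁ and S₂ are linearly independent, so a₁b₁ᵀ and a₂b₂ᵀ must span the same plane of matrices: they are the rank-1 matrices of the form x·S₁ + y·S₂.
The 2×2 minor of x·S₁ + y·S₂ on rows {1,2}, columns {1,2} is −60·xy − 60·y² = (-60)·(y)(x + y), vanishing at (x:y) = (1:0) and (1:-1).
M₁ = S₁ = [[-3, 9, -6], [-9, 27, -18]] = (-3)·[1, 3][1, -3, 2]ᵀ and M₂ = S₁ − S₂ = [[0, 6, 0], [0, -2, 0]] = 2·[3, -1][0, 1, 0]ᵀ, so take a₁ = [1, 3], b₁ = [1, -3, 2], a₂ = [3, -1], b₂ = [0, 1, 0].
Each slice is an integer combination of E₁ = a₁b₁ᵀ and E₂ = a₂b₂ᵀ: S₁ = −3·E₁, S₂ = −3·E₁ − 2·E₂, S₃ = −3·E₁ + 6·E₂; reading off coefficients, c₁ = [-3, -3, -3] and c₂ = [0, -2, 6].
Hence T = [1, 3] ⊗ [1, -3, 2] ⊗ [-3, -3, -3] + [3, -1] ⊗ [0, 1, 0] ⊗ [0, -2, 6], so rank(T) ≤ 2.
These bounds meet, so rank(T) = 2.

2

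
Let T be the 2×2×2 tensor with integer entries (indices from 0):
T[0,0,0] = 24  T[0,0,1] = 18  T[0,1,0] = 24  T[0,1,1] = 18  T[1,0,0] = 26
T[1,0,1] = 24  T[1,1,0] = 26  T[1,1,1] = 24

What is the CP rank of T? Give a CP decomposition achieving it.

rank(T) = 2

Lower bound: the mode-3 unfolding of T (rows indexed by k, columns by (i,j) = (0,0), (0,1), (1,0), (1,1)) is [[24, 24, 26, 26], [18, 18, 24, 24]].
There the 2×2 minor on rows k ∈ {0, 1}, columns (i,j) ∈ {(0,0), (1,0)} is det [[24, 26], [18, 24]] = 108 ≠ 0, so this unfolding has rank ≥ 2; CP rank is at least every unfolding rank, so rank(T) ≥ 2. (Flattening ranks never certify an upper bound on CP rank; for that we must actually write T with 2 rank-1 terms.)
Upper bound — finding two terms. Every mode-2 slice of T is a multiple of one matrix: T[:,j,:] = b[j]·M with b = [1, 1] and M = [[24, 18], [26, 24]] (rows indexed by i, columns by k). So it suffices to write M as a sum of two rank-1 matrices.
Splitting M by its rows (i = 0, 1), M = [1, 0][24, 18]ᵀ + [0, 1][26, 24]ᵀ.
Hence T = [1, 0] ⊗ [1, 1] ⊗ [24, 18] + [0, 1] ⊗ [1, 1] ⊗ [26, 24], so rank(T) ≤ 2.
These bounds meet, so rank(T) = 2.
Check entry T[0,0,1] = 18: (1)·(1)·(18) + (0)·(1)·(24) = 18.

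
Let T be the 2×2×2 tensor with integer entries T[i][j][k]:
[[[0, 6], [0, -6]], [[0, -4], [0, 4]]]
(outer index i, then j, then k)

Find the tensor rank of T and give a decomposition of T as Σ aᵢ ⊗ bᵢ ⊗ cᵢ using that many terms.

Lower bound: T ≠ 0 (e.g. T[0,0,1] = 6), so rank(T) ≥ 1.
Upper bound: if T = a ⊗ b ⊗ c then every fibre of T is a multiple of the corresponding factor, so read the factors off the fibres through the nonzero entry T[0,0,1] = 6.
The mode-1 fibre T[:,0,1] = [6, -4] gives a = (3, -2) (primitive direction); the mode-2 fibre T[0,:,1] = [6, -6] gives b = (1, -1); then c[k] = T[0,0,k] / (a[0]·b[0]) = [0, 6] / 3 = (0, 2).
Expanding (3, -2) ⊗ (1, -1) ⊗ (0, 2) reproduces all 8 entries of T, so T = (3, -2) ⊗ (1, -1) ⊗ (0, 2) and rank(T) ≤ 1.
These bounds meet, so rank(T) = 1.

rank(T) = 1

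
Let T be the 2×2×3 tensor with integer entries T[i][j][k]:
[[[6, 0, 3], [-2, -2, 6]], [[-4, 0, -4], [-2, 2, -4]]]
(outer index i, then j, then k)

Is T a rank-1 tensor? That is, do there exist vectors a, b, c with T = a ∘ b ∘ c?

No

The mode-3 unfolding of T (rows indexed by k, columns by (i,j) = (0,0), (0,1), (1,0), (1,1)) is [[6, -2, -4, -2], [0, -2, 0, 2], [3, 6, -4, -4]].
There the 3×3 minor on rows k ∈ {0, 1, 2}, columns (i,j) ∈ {(0,0), (0,1), (1,0)} is det [[6, -2, -4], [0, -2, 0], [3, 6, -4]] = 24 ≠ 0, so this unfolding has rank ≥ 3; CP rank is at least every unfolding rank, so rank(T) ≥ 3.
In particular rank(T) ≥ 3 > 1, so T is not rank-1.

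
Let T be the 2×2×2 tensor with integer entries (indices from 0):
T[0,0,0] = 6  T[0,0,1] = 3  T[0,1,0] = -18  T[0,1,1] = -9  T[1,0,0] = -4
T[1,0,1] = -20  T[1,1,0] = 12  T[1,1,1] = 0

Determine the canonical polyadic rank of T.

2

Lower bound: in the mode-1 unfolding of T (rows indexed by i, columns by (j,k)) the 2×2 minor on rows i ∈ {0, 1}, columns (j,k) ∈ {(0,0), (0,1)} is det [[6, 3], [-4, -20]] = -108 ≠ 0, so that unfolding has rank ≥ 2 and hence rank(T) ≥ 2 (CP rank is at least every unfolding rank, though it can be larger).
Upper bound: with S_k = T[:,:,k], the two rank-1 terms a₁b₁ᵀ, a₂b₂ᵀ are the rank-1 members of the pencil x·S₀ + y·S₁.
det(x·S₀ + y·S₁) is −360·xy − 180·y² = (-180)·(y)(2·x + y), vanishing at (x:y) = (1:0) and (1:-2).
M₁ = S₀ = [[6, -18], [-4, 12]] = 2·(3, -2)(1, -3)ᵀ and M₂ = S₀ − 2·S₁ = [[0, 0], [36, 12]] = 12·(0, 1)(3, 1)ᵀ, so take a₁ = (3, -2), b₁ = (1, -3), a₂ = (0, 1), b₂ = (3, 1).
Each slice is an integer combination of E₁ = a₁b₁ᵀ and E₂ = a₂b₂ᵀ: S₀ = 2·E₁, S₁ = E₁ − 6·E₂; reading off coefficients, c₁ = (2, 1) and c₂ = (0, -6).
Hence T = (3, -2) (x) (1, -3) (x) (2, 1) + (0, 1) (x) (3, 1) (x) (0, -6), so rank(T) ≤ 2.
These bounds meet, so rank(T) = 2.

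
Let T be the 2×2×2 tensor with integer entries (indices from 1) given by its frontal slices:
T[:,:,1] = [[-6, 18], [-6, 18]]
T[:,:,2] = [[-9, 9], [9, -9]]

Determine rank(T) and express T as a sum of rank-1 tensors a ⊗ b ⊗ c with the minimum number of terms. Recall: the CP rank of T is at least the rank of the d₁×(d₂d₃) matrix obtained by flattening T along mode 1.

Lower bound: in the mode-3 unfolding of T (rows indexed by k, columns by (i,j)) the 2×2 minor on rows k ∈ {1, 2}, columns (i,j) ∈ {(1,1), (1,2)} is det [[-6, 18], [-9, 9]] = 108 ≠ 0, so that unfolding has rank ≥ 2 and hence rank(T) ≥ 2 (CP rank is at least every unfolding rank, though it can be larger).
Upper bound: with S_k = T[:,:,k], the two rank-1 terms a₁b₁ᵀ, a₂b₂ᵀ are the rank-1 members of the pencil x·S₁ + y·S₂.
det(x·S₁ + y·S₂) is −216·xy = (-216)·(y)(x), vanishing at (x:y) = (1:0) and (0:1).
M₁ = S₁ = [[-6, 18], [-6, 18]] = (-6)·(1, 1)(1, -3)ᵀ and M₂ = S₂ = [[-9, 9], [9, -9]] = (-9)·(1, -1)(1, -1)ᵀ, so take a₁ = (1, 1), b₁ = (1, -3), a₂ = (1, -1), b₂ = (1, -1).
Each slice is an integer combination of E₁ = a₁b₁ᵀ and E₂ = a₂b₂ᵀ: S₁ = −6·E₁, S₂ = −9·E₂; reading off coefficients, c₁ = (-6, 0) and c₂ = (0, -9).
Hence T = (1, 1) ⊗ (1, -3) ⊗ (-6, 0) + (1, -1) ⊗ (1, -1) ⊗ (0, -9), so rank(T) ≤ 2.
These bounds meet, so rank(T) = 2.

rank(T) = 2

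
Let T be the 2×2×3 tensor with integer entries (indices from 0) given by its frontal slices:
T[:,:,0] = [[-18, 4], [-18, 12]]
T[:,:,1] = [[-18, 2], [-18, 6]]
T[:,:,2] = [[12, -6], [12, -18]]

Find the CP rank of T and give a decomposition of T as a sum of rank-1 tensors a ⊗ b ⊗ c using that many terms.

rank(T) = 2

Lower bound: the mode-1 unfolding of T (rows indexed by i, columns by (j,k) = (0,0), (0,1), (0,2), (1,0), (1,1), (1,2)) is [[-18, -18, 12, 4, 2, -6], [-18, -18, 12, 12, 6, -18]].
There the 2×2 minor on rows i ∈ {0, 1}, columns (j,k) ∈ {(0,0), (1,0)} is det [[-18, 4], [-18, 12]] = -144 ≠ 0, so this unfolding has rank ≥ 2; CP rank is at least every unfolding rank, so rank(T) ≥ 2. (This is only a lower bound: in general the CP rank may exceed every unfolding rank, so we still need to exhibit 2 rank-1 terms summing to T.)
Upper bound — finding two terms. Write S_k = T[:,:,k] for the frontal slices: S₀ = [[-18, 4], [-18, 12]], S₁ = [[-18, 2], [-18, 6]], S₂ = [[12, -6], [12, -18]].
If T = a₁ ⊗ b₁ ⊗ c₁ + a₂ ⊗ b₂ ⊗ c₂ then each S_k = c₁[k]·a₁b₁ᵀ + c₂[k]·a₂b₂ᵀ. S₀ and S₁ are linearly independent, so a₁b₁ᵀ and a₂b₂ᵀ must span the same plane of matrices: they are the rank-1 matrices of the form x·S₀ + y·S₁.
det(x·S₀ + y·S₁) is −144·x² − 216·xy − 72·y² = (-72)·(x + y)(2·x + y), vanishing at (x:y) = (1:-1) and (1:-2).
M₁ = S₀ − S₁ = [[0, 2], [0, 6]] = 2·[1, 3][0, 1]ᵀ and M₂ = S₀ − 2·S₁ = [[18, 0], [18, 0]] = 18·[1, 1][1, 0]ᵀ, so take a₁ = [1, 3], b₁ = [0, 1], a₂ = [1, 1], b₂ = [1, 0].
Each slice is an integer combination of E₁ = a₁b₁ᵀ and E₂ = a₂b₂ᵀ: S₀ = 4·E₁ − 18·E₂, S₁ = 2·E₁ − 18·E₂, S₂ = −6·E₁ + 12·E₂; reading off coefficients, c₁ = [4, 2, -6] and c₂ = [-18, -18, 12].
Hence T = [1, 3] ⊗ [0, 1] ⊗ [4, 2, -6] + [1, 1] ⊗ [1, 0] ⊗ [-18, -18, 12], so rank(T) ≤ 2.
These bounds meet, so rank(T) = 2.
Check entry T[0,1,1] = 2: (1)·(1)·(2) + (1)·(0)·(-18) = 2.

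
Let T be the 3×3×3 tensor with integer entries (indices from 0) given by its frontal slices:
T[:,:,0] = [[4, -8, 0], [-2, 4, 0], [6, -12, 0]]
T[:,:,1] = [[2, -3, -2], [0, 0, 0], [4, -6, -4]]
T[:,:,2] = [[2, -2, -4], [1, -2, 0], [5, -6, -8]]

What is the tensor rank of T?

2

Lower bound: the mode-2 unfolding of T (rows indexed by j, columns by (i,k) = (0,0), (0,1), (0,2), (1,0), (1,1), (1,2), (2,0), (2,1), (2,2)) is [[4, 2, 2, -2, 0, 1, 6, 4, 5], [-8, -3, -2, 4, 0, -2, -12, -6, -6], [0, -2, -4, 0, 0, 0, 0, -4, -8]].
There the 2×2 minor on rows j ∈ {0, 1}, columns (i,k) ∈ {(0,0), (0,1)} is det [[4, 2], [-8, -3]] = 4 ≠ 0, so this unfolding has rank ≥ 2; CP rank is at least every unfolding rank, so rank(T) ≥ 2. (Unfolding ranks only ever bound the CP rank from below — rank(T) can be strictly larger than all of them — so the matching upper bound has to come from an explicit 2-term decomposition.)
Upper bound — finding two terms. Write S_k = T[:,:,k] for the frontal slices: S₀ = [[4, -8, 0], [-2, 4, 0], [6, -12, 0]], S₁ = [[2, -3, -2], [0, 0, 0], [4, -6, -4]], S₂ = [[2, -2, -4], [1, -2, 0], [5, -6, -8]].
If T = a₁ ⊗ b₁ ⊗ c₁ + a₂ ⊗ b₂ ⊗ c₂ then each S_k = c₁[k]·a₁b₁ᵀ + c₂[k]·a₂b₂ᵀ. S₀ and S₁ are linearly independent, so a₁b₁ᵀ and a₂b₂ᵀ must span the same plane of matrices: they are the rank-1 matrices of the form x·S₀ + y·S₁.
The 2×2 minor of x·S₀ + y·S₁ on rows {0,1}, columns {0,1} is 2·xy = 2·(y)(x), vanishing at (x:y) = (1:0) and (0:1).
M₁ = S₀ = [[4, -8, 0], [-2, 4, 0], [6, -12, 0]] = 2·[2, -1, 3][1, -2, 0]ᵀ and M₂ = S₁ = [[2, -3, -2], [0, 0, 0], [4, -6, -4]] = [1, 0, 2][2, -3, -2]ᵀ, so take a₁ = [2, -1, 3], b₁ = [1, -2, 0], a₂ = [1, 0, 2], b₂ = [2, -3, -2].
Each slice is an integer combination of E₁ = a₁b₁ᵀ and E₂ = a₂b₂ᵀ: S₀ = 2·E₁, S₁ = E₂, S₂ = −E₁ + 2·E₂; reading off coefficients, c₁ = [2, 0, -1] and c₂ = [0, 1, 2].
Hence T = [2, -1, 3] ⊗ [1, -2, 0] ⊗ [2, 0, -1] + [1, 0, 2] ⊗ [2, -3, -2] ⊗ [0, 1, 2], so rank(T) ≤ 2.
These bounds meet, so rank(T) = 2.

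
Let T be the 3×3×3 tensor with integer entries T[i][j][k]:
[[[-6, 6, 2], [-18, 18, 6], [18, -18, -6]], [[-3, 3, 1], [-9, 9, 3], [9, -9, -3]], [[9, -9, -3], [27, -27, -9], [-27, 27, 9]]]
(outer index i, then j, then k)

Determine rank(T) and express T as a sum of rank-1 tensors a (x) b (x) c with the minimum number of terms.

Lower bound: T ≠ 0 (e.g. T[0,0,0] = -6), so rank(T) ≥ 1.
Upper bound: if T = a (x) b (x) c then every fibre of T is a multiple of the corresponding factor, so read the factors off the fibres through the nonzero entry T[0,0,0] = -6.
The mode-1 fibre T[:,0,0] = [-6, -3, 9] gives a = [2, 1, -3] (primitive direction); the mode-2 fibre T[0,:,0] = [-6, -18, 18] gives b = [1, 3, -3]; then c[k] = T[0,0,k] / (a[0]·b[0]) = [-6, 6, 2] / 2 = [-3, 3, 1].
Expanding [2, 1, -3] (x) [1, 3, -3] (x) [-3, 3, 1] reproduces all 27 entries of T, so T = [2, 1, -3] (x) [1, 3, -3] (x) [-3, 3, 1] and rank(T) ≤ 1.
These bounds meet, so rank(T) = 1.
Check entry T[2,0,0] = 9: (-3)·(1)·(-3) = 9.

rank(T) = 1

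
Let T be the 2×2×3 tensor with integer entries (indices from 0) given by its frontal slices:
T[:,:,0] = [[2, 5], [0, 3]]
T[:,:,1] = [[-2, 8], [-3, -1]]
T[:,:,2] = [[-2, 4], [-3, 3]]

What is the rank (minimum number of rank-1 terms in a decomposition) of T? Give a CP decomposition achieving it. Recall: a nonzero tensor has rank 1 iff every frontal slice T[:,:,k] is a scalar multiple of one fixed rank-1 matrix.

Lower bound: in the mode-3 unfolding of T (rows indexed by k, columns by (i,j)) the 3×3 minor on rows k ∈ {0, 1, 2}, columns (i,j) ∈ {(0,0), (0,1), (1,0)} is det [[2, 5, 0], [-2, 8, -3], [-2, 4, -3]] = -24 ≠ 0, so that unfolding has rank ≥ 3 and hence rank(T) ≥ 3 (CP rank is at least every unfolding rank, though it can be larger).
Upper bound: T is a sum of 3 rank-1 terms, T = (1, -1) ⊗ (0, 1) ⊗ (0, 4, 0) + (1, 1) ⊗ (2, -1) ⊗ (-1, -2, -2) + (2, 1) ⊗ (1, 1) ⊗ (2, 1, 1) (written with every a and b primitive with positive leading entry and the scale carried by c; CP decompositions are not unique, and this one is verified by expanding entrywise), so rank(T) ≤ 3.
These bounds meet, so rank(T) = 3.

rank(T) = 3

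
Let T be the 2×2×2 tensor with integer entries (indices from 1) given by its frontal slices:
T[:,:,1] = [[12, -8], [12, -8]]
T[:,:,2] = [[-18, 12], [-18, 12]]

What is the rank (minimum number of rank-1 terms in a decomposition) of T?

Lower bound: T ≠ 0 (e.g. T[1,1,1] = 12), so rank(T) ≥ 1.
Upper bound: the mode-1 fibre T[:,1,1] = [12, 12] gives a = [1, 1] (primitive direction); the mode-2 fibre T[1,:,1] = [12, -8] gives b = [3, -2]; then c[k] = T[1,1,k] / (a[1]·b[1]) = [12, -18] / 3 = [4, -6].
Expanding [1, 1] ⊗ [3, -2] ⊗ [4, -6] reproduces all 8 entries of T, so T = [1, 1] ⊗ [3, -2] ⊗ [4, -6] and rank(T) ≤ 1.
These bounds meet, so rank(T) = 1.

1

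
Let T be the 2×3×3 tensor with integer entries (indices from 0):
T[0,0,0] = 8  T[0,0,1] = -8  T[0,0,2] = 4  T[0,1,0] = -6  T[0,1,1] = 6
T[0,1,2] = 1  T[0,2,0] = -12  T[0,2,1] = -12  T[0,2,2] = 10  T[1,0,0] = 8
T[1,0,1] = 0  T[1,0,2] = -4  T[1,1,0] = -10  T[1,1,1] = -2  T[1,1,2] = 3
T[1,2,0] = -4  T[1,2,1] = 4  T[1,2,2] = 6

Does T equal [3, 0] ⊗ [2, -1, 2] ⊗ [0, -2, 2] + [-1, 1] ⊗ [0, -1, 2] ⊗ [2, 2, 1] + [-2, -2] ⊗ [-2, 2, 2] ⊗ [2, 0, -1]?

No

Reconstruct entry (0,0,1) from the claimed factors: Σₗ aₗ[0]bₗ[0]cₗ[1] = (3)·(2)·(-2) + (-1)·(0)·(2) + (-2)·(-2)·(0) = -12, but T[0,0,1] = -8. The claim is false.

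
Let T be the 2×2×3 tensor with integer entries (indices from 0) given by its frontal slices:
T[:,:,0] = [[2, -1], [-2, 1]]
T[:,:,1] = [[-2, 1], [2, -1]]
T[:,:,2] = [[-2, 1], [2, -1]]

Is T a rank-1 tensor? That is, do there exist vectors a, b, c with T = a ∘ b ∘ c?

If T = a ∘ b ∘ c then every fibre of T is a multiple of the corresponding factor, so read the factors off the fibres through the nonzero entry T[0,0,0] = 2.
The mode-1 fibre T[:,0,0] = [2, -2] gives a = [1, -1] (primitive direction); the mode-2 fibre T[0,:,0] = [2, -1] gives b = [2, -1]; then c[k] = T[0,0,k] / (a[0]·b[0]) = [2, -2, -2] / 2 = [1, -1, -1].
Expanding [1, -1] ∘ [2, -1] ∘ [1, -1, -1] reproduces all 12 entries of T, so T = [1, -1] ∘ [2, -1] ∘ [1, -1, -1] and rank(T) ≤ 1.
Equivalently every frontal slice T[:,:,k] is c[k] times the rank-1 matrix [1, -1] ∘ [2, -1]. So T has rank 1 (it is nonzero).

Yes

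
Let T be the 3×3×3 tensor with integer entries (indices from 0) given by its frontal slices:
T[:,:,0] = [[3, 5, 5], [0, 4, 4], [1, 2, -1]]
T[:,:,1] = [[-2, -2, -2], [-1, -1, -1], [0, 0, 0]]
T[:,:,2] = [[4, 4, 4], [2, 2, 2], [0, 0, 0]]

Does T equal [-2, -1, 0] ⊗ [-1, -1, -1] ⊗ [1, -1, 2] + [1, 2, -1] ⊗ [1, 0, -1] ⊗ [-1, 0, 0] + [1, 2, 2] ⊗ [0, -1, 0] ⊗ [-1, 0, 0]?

Reconstruct entry (0,0,0) from the claimed factors: Σₗ aₗ[0]bₗ[0]cₗ[0] = (-2)·(-1)·(1) + (1)·(1)·(-1) + (1)·(0)·(-1) = 1, but T[0,0,0] = 3. The claim is false.

No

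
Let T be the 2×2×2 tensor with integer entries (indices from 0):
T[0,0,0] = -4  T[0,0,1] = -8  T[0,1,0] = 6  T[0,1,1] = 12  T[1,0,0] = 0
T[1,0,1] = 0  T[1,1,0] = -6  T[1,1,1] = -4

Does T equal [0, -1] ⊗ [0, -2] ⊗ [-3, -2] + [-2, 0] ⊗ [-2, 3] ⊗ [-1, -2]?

Yes

Reconstruct entrywise from the claimed factors. For example, T[1,0,1] = 0 and Σₗ aₗ[1]bₗ[0]cₗ[1] = (-1)·(0)·(-2) + (0)·(-2)·(-2) = 0; checking all 8 entries, every one matches. The claim holds.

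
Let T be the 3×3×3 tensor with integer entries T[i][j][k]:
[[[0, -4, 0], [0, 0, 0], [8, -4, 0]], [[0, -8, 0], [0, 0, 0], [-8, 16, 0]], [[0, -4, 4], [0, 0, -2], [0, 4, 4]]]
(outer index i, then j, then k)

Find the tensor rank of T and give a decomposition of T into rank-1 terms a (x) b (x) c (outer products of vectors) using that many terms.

Lower bound: the mode-2 unfolding of T (rows indexed by j, columns by (i,k) = (0,0), (0,1), (0,2), (1,0), (1,1), (1,2), (2,0), (2,1), (2,2)) is [[0, -4, 0, 0, -8, 0, 0, -4, 4], [0, 0, 0, 0, 0, 0, 0, 0, -2], [8, -4, 0, -8, 16, 0, 0, 4, 4]].
There the 3×3 minor on rows j ∈ {0, 1, 2}, columns (i,k) ∈ {(0,0), (0,1), (2,2)} is det [[0, -4, 4], [0, 0, -2], [8, -4, 4]] = 64 ≠ 0, so this unfolding has rank ≥ 3; CP rank is at least every unfolding rank, so rank(T) ≥ 3. (Flattening ranks never certify an upper bound on CP rank; for that we must actually write T with 3 rank-1 terms.)
Upper bound: T is a sum of 3 rank-1 terms, T = [0, 0, 1] (x) [2, -1, 2] (x) [0, 0, 2] + [1, -1, 0] (x) [0, 0, 1] (x) [8, -8, 0] + [1, 2, 1] (x) [1, 0, -1] (x) [0, -4, 0] (one valid choice — decompositions are not unique — normalised so each a, b is primitive with positive first nonzero entry; check it by expanding all entries), so rank(T) ≤ 3.
These bounds meet, so rank(T) = 3.

rank(T) = 3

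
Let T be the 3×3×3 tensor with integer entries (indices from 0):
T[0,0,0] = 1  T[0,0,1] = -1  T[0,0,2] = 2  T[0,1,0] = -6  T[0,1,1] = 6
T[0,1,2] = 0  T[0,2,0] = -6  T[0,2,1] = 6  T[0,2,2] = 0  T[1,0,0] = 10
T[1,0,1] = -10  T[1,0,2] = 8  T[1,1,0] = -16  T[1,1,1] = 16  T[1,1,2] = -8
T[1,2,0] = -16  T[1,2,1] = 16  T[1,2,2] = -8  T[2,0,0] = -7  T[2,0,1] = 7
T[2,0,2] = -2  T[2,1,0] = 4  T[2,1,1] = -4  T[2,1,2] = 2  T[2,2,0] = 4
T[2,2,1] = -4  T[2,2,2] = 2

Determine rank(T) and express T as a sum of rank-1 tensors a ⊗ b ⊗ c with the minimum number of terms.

Lower bound: the mode-1 unfolding of T (rows indexed by i, columns by (j,k) = (0,0), (0,1), (0,2), (1,0), (1,1), (1,2), (2,0), (2,1), (2,2)) is [[1, -1, 2, -6, 6, 0, -6, 6, 0], [10, -10, 8, -16, 16, -8, -16, 16, -8], [-7, 7, -2, 4, -4, 2, 4, -4, 2]].
There the 3×3 minor on rows i ∈ {0, 1, 2}, columns (j,k) ∈ {(0,0), (0,2), (1,0)} is det [[1, 2, -6], [10, 8, -16], [-7, -2, 4]] = -72 ≠ 0, so this unfolding has rank ≥ 3; CP rank is at least every unfolding rank, so rank(T) ≥ 3. (This is only a lower bound: in general the CP rank may exceed every unfolding rank, so we still need to exhibit 3 rank-1 terms summing to T.)
Upper bound: T is a sum of 3 rank-1 terms, T = [0, 1, -1] ⊗ [1, -1, -1] ⊗ [8, -8, 4] + [1, 2, 1] ⊗ [1, -2, -2] ⊗ [1, -1, 2] + [2, 2, 1] ⊗ [0, 1, 1] ⊗ [-2, 2, 2] (written with every a and b primitive with positive leading entry and the scale carried by c; CP decompositions are not unique, and this one is verified by expanding entrywise), so rank(T) ≤ 3.
These bounds meet, so rank(T) = 3.

rank(T) = 3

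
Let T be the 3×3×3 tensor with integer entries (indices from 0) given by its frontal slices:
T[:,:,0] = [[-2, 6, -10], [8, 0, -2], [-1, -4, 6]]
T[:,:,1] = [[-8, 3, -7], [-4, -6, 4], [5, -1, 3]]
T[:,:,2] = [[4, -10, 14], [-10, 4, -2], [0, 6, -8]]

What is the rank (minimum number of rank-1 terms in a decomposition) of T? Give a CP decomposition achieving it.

rank(T) = 3

Lower bound: the mode-3 unfolding of T (rows indexed by k, columns by (i,j) = (0,0), (0,1), (0,2), (1,0), (1,1), (1,2), (2,0), (2,1), (2,2)) is [[-2, 6, -10, 8, 0, -2, -1, -4, 6], [-8, 3, -7, -4, -6, 4, 5, -1, 3], [4, -10, 14, -10, 4, -2, 0, 6, -8]].
There the 3×3 minor on rows k ∈ {0, 1, 2}, columns (i,j) ∈ {(0,0), (0,1), (0,2)} is det [[-2, 6, -10], [-8, 3, -7], [4, -10, 14]] = -120 ≠ 0, so this unfolding has rank ≥ 3; CP rank is at least every unfolding rank, so rank(T) ≥ 3. (Unfolding ranks only ever bound the CP rank from below — rank(T) can be strictly larger than all of them — so the matching upper bound has to come from an explicit 3-term decomposition.)
Upper bound: T is a sum of 3 rank-1 terms, T = (1, 2, -1) (x) (2, 1, -1) (x) (2, -1, -2) + (2, -2, -1) (x) (1, -2, 2) (x) (-1, -1, 2) + (2, 1, -1) (x) (1, 0, 1) (x) (-2, -2, 2) (written with every a and b primitive with positive leading entry and the scale carried by c; CP decompositions are not unique, and this one is verified by expanding entrywise), so rank(T) ≤ 3.
These bounds meet, so rank(T) = 3.
Check entry T[2,0,1] = 5: (-1)·(2)·(-1) + (-1)·(1)·(-1) + (-1)·(1)·(-2) = 5.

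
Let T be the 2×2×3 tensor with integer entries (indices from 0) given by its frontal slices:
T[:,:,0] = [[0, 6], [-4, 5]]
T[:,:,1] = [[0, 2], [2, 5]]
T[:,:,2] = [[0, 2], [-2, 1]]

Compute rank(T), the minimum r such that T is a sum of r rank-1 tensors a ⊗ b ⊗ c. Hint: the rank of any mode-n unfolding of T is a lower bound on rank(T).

Lower bound: the mode-1 unfolding of T (rows indexed by i, columns by (j,k) = (0,0), (0,1), (0,2), (1,0), (1,1), (1,2)) is [[0, 0, 0, 6, 2, 2], [-4, 2, -2, 5, 5, 1]].
There the 2×2 minor on rows i ∈ {0, 1}, columns (j,k) ∈ {(0,0), (1,0)} is det [[0, 6], [-4, 5]] = 24 ≠ 0, so this unfolding has rank ≥ 2; CP rank is at least every unfolding rank, so rank(T) ≥ 2. (Unfolding ranks only ever bound the CP rank from below — rank(T) can be strictly larger than all of them — so the matching upper bound has to come from an explicit 2-term decomposition.)
Upper bound — finding two terms. Write S_k = T[:,:,k] for the frontal slices: S₀ = [[0, 6], [-4, 5]], S₁ = [[0, 2], [2, 5]], S₂ = [[0, 2], [-2, 1]].
If T = a₁ ⊗ b₁ ⊗ c₁ + a₂ ⊗ b₂ ⊗ c₂ then each S_k = c₁[k]·a₁b₁ᵀ + c₂[k]·a₂b₂ᵀ. S₀ and S₁ are linearly independent, so a₁b₁ᵀ and a₂b₂ᵀ must span the same plane of matrices: they are the rank-1 matrices of the form x·S₀ + y·S₁.
det(x·S₀ + y·S₁) is 24·x² − 4·xy − 4·y² = 4·(2·x − y)(3·x + y), vanishing at (x:y) = (1:2) and (1:-3).
M₁ = S₀ + 2·S₁ = [[0, 10], [0, 15]] = 5·[2, 3][0, 1]ᵀ and M₂ = S₀ − 3·S₁ = [[0, 0], [-10, -10]] = (-10)·[0, 1][1, 1]ᵀ, so take a₁ = [2, 3], b₁ = [0, 1], a₂ = [0, 1], b₂ = [1, 1].
Each slice is an integer combination of E₁ = a₁b₁ᵀ and E₂ = a₂b₂ᵀ: S₀ = 3·E₁ − 4·E₂, S₁ = E₁ + 2·E₂, S₂ = E₁ − 2·E₂; reading off coefficients, c₁ = [3, 1, 1] and c₂ = [-4, 2, -2].
Hence T = [2, 3] ⊗ [0, 1] ⊗ [3, 1, 1] + [0, 1] ⊗ [1, 1] ⊗ [-4, 2, -2], so rank(T) ≤ 2.
These bounds meet, so rank(T) = 2.

2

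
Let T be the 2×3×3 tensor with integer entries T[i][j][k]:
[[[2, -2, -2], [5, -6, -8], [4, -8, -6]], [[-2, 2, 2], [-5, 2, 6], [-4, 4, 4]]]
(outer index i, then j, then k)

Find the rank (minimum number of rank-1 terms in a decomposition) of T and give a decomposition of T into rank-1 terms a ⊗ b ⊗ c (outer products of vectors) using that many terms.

Lower bound: the mode-3 unfolding of T (rows indexed by k, columns by (i,j) = (0,0), (0,1), (0,2), (1,0), (1,1), (1,2)) is [[2, 5, 4, -2, -5, -4], [-2, -6, -8, 2, 2, 4], [-2, -8, -6, 2, 6, 4]].
There the 3×3 minor on rows k ∈ {0, 1, 2}, columns (i,j) ∈ {(0,0), (0,1), (0,2)} is det [[2, 5, 4], [-2, -6, -8], [-2, -8, -6]] = -20 ≠ 0, so this unfolding has rank ≥ 3; CP rank is at least every unfolding rank, so rank(T) ≥ 3. (Flattening ranks never certify an upper bound on CP rank; for that we must actually write T with 3 rank-1 terms.)
Upper bound: T is a sum of 3 rank-1 terms, T = (1, -1) ⊗ (0, 1, 0) ⊗ (1, 2, -2) + (1, -1) ⊗ (1, 2, 2) ⊗ (2, -2, -2) + (1, 0) ⊗ (0, 1, 1) ⊗ (0, -4, -2) (written with every a and b primitive with positive leading entry and the scale carried by c; CP decompositions are not unique, and this one is verified by expanding entrywise), so rank(T) ≤ 3.
These bounds meet, so rank(T) = 3.

rank(T) = 3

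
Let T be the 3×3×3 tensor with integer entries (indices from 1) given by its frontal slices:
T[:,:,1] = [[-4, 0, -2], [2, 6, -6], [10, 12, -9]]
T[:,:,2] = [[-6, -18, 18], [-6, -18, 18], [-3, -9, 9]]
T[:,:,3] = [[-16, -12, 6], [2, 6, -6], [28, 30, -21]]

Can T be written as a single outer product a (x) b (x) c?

No

The mode-2 unfolding of T (rows indexed by j, columns by (i,k) = (1,1), (1,2), (1,3), (2,1), (2,2), (2,3), (3,1), (3,2), (3,3)) is [[-4, -6, -16, 2, -6, 2, 10, -3, 28], [0, -18, -12, 6, -18, 6, 12, -9, 30], [-2, 18, 6, -6, 18, -6, -9, 9, -21]].
There the 2×2 minor on rows j ∈ {1, 2}, columns (i,k) ∈ {(1,1), (1,2)} is det [[-4, -6], [0, -18]] = 72 ≠ 0, so this unfolding has rank ≥ 2; CP rank is at least every unfolding rank, so rank(T) ≥ 2.
In particular rank(T) ≥ 2 > 1, so T is not rank-1.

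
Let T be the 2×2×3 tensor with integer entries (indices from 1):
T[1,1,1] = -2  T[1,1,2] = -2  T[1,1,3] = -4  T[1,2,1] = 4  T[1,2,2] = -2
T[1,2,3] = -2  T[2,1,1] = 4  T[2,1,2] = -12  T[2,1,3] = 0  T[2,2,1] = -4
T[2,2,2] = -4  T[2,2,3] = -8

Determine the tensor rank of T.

3

Lower bound: the mode-3 unfolding of T (rows indexed by k, columns by (i,j) = (1,1), (1,2), (2,1), (2,2)) is [[-2, 4, 4, -4], [-2, -2, -12, -4], [-4, -2, 0, -8]].
There the 3×3 minor on rows k ∈ {1, 2, 3}, columns (i,j) ∈ {(1,1), (1,2), (2,1)} is det [[-2, 4, 4], [-2, -2, -12], [-4, -2, 0]] = 224 ≠ 0, so this unfolding has rank ≥ 3; CP rank is at least every unfolding rank, so rank(T) ≥ 3. (Flattening ranks never certify an upper bound on CP rank; for that we must actually write T with 3 rank-1 terms.)
Upper bound: T is a sum of 3 rank-1 terms, T = (1, -2) ⊗ (1, -1) ⊗ (-2, 2, -2) + (1, 0) ⊗ (0, 1) ⊗ (2, 4, -2) + (1, 2) ⊗ (1, 1) ⊗ (0, -4, -2) (one valid choice — decompositions are not unique — normalised so each a, b is primitive with positive first nonzero entry; check it by expanding all entries), so rank(T) ≤ 3.
These bounds meet, so rank(T) = 3.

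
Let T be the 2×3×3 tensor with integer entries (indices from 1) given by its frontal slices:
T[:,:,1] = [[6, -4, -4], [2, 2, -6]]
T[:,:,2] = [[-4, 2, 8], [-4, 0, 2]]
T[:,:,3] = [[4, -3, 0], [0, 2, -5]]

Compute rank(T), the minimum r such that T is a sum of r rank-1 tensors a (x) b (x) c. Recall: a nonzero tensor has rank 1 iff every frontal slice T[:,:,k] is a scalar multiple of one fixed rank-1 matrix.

Lower bound: the mode-2 unfolding of T (rows indexed by j, columns by (i,k) = (1,1), (1,2), (1,3), (2,1), (2,2), (2,3)) is [[6, -4, 4, 2, -4, 0], [-4, 2, -3, 2, 0, 2], [-4, 8, 0, -6, 2, -5]].
There the 3×3 minor on rows j ∈ {1, 2, 3}, columns (i,k) ∈ {(1,1), (1,2), (2,1)} is det [[6, -4, 2], [-4, 2, 2], [-4, 8, -6]] = -88 ≠ 0, so this unfolding has rank ≥ 3; CP rank is at least every unfolding rank, so rank(T) ≥ 3. (Flattening ranks never certify an upper bound on CP rank; for that we must actually write T with 3 rank-1 terms.)
Upper bound: T is a sum of 3 rank-1 terms, T = [1, -1] (x) [1, -1, 2] (x) [2, 0, 2] + [1, 0] (x) [2, 1, 2] (x) [-2, 2, -1] + [2, 1] (x) [2, 0, -1] (x) [2, -2, 1] (one valid choice — decompositions are not unique — normalised so each a, b is primitive with positive first nonzero entry; check it by expanding all entries), so rank(T) ≤ 3.
These bounds meet, so rank(T) = 3.

3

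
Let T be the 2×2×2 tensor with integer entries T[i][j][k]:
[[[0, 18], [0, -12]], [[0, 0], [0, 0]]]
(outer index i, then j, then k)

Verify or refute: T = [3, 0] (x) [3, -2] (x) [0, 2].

Reconstruct entrywise from the claimed factors. For example, T[1,1,1] = 0 and Σₗ aₗ[1]bₗ[1]cₗ[1] = (0)·(-2)·(2) = 0; checking all 8 entries, every one matches. The claim holds.

Yes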